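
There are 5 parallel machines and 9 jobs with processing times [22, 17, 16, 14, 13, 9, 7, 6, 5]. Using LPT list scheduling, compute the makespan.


Jobs (LPT sorted): [22, 17, 16, 14, 13, 9, 7, 6, 5]
Machines: 5
  J=22 → Machine 1 (load: 0+22=22)
  J=17 → Machine 2 (load: 0+17=17)
  J=16 → Machine 3 (load: 0+16=16)
  J=14 → Machine 4 (load: 0+14=14)
  J=13 → Machine 5 (load: 0+13=13)
  J=9 → Machine 5 (load: 13+9=22)
  J=7 → Machine 4 (load: 14+7=21)
  J=6 → Machine 3 (load: 16+6=22)
  J=5 → Machine 2 (load: 17+5=22)
Machine loads: [22, 22, 22, 21, 22]
Makespan = max = 22 time units


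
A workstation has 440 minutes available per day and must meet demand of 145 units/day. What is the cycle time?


Cycle time = available time / demand
= 440 / 145
= 3.03 min/unit


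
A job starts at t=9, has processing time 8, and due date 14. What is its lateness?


Completion = 9 + 8 = 17
Lateness = C - d = 17 - 14
= 3


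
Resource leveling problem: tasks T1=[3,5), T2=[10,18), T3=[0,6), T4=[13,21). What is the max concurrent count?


Check each time point for overlaps:
  t=3: 2 tasks active (T1, T3)
Max concurrent = 2


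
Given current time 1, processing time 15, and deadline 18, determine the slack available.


Slack = due - current_time - processing
= 18 - 1 - 15
= 2


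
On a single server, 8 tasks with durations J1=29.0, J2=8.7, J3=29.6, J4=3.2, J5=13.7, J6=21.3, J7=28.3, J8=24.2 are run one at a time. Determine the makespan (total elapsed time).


Sequential makespan: sum all processing times
= 29.0 + 8.7 + 29.6 + 3.2 + 13.7 + 21.3 + 28.3 + 24.2
= 158.0 time units


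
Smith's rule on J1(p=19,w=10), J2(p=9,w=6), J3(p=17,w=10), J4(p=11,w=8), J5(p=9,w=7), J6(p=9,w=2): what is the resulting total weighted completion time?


WSPT order (by p/w): J5 → J4 → J2 → J3 → J1 → J6
  J5: C=9, w·C=7×9=63
  J4: C=20, w·C=8×20=160
  J2: C=29, w·C=6×29=174
  J3: C=46, w·C=10×46=460
  J1: C=65, w·C=10×65=650
  J6: C=74, w·C=2×74=148
Σ w·C = 1655
= 1655


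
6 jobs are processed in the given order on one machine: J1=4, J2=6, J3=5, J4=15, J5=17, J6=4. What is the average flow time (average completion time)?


Completion times:
  J1: completes at 4
  J2: completes at 10
  J3: completes at 15
  J4: completes at 30
  J5: completes at 47
  J6: completes at 51
Sum = 157
Average = 157/6
= 26.17


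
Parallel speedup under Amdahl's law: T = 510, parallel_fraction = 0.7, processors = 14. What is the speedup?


Amdahl's law: T_p = T × ((1-p) + p/N)
= 510 × ((1-0.7) + 0.7/14)
= 510 × (0.30 + 0.0500)
= 510 × 0.3500
= 178.50
Speedup = 510/178.50
= 2.86×


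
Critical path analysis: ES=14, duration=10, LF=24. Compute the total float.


EF = ES + duration = 14 + 10 = 24
LS = LF - duration = 24 - 10 = 14
Total Float = LF - EF = 24 - 24
(or LS - ES = 14 - 14)
= 0


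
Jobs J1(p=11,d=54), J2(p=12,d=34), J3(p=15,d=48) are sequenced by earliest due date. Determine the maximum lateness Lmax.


EDD order: J2 → J3 → J1
Completion and lateness:
  J2: C=12, d=34, L=12-34=-22
  J3: C=27, d=48, L=27-48=-21
  J1: C=38, d=54, L=38-54=-16
Lmax = max(-22, -21, -16)
= -16


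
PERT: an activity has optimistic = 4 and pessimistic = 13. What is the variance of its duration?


σ² = ((p - o) / 6)² = (p - o)² / 36
= (13 - 4)² / 36
= 9² / 36
= 81 / 36
= 2.2500


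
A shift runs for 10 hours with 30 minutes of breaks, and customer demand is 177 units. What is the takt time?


Available = 10×60 - 30 = 570 min
Takt time = 570 / 177
= 3.22 min/unit


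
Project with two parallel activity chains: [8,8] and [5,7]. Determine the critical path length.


Path A: 8 + 8 = 16
Path B: 5 + 7 = 12
Critical path = longest = max(16, 12)
= 16 (Path A)


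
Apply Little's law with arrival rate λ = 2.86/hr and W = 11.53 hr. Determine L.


Little's law: L = λ × W
= 2.86 × 11.53
= 32.98


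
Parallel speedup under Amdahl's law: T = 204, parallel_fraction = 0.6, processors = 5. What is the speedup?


Amdahl's law: T_p = T × ((1-p) + p/N)
= 204 × ((1-0.6) + 0.6/5)
= 204 × (0.40 + 0.1200)
= 204 × 0.5200
= 106.08
Speedup = 204/106.08
= 1.92×


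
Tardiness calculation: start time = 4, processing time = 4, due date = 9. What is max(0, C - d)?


Completion = start + processing = 4 + 4 = 8
Tardiness = max(0, C - d) = max(0, 8 - 9)
= max(0, -1)
= 0


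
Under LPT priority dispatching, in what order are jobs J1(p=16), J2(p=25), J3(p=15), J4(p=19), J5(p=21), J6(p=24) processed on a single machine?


LPT: sort by longest processing time first
  J2: p=25
  J6: p=24
  J5: p=21
  J4: p=19
  J1: p=16
  J3: p=15
Order: J2 → J6 → J5 → J4 → J1 → J3


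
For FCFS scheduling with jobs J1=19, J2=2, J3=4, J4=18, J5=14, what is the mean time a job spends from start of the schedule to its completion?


Completion times:
  J1: completes at 19
  J2: completes at 21
  J3: completes at 25
  J4: completes at 43
  J5: completes at 57
Sum = 165
Average = 165/5
= 33.00


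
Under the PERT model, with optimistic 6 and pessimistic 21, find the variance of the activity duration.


σ² = ((p - o) / 6)² = (p - o)² / 36
= (21 - 6)² / 36
= 15² / 36
= 225 / 36
= 6.2500


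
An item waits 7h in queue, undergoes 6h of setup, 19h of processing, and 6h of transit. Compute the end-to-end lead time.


Lead time = queue + setup + processing + transit
= 7 + 6 + 19 + 6
= 38 hours


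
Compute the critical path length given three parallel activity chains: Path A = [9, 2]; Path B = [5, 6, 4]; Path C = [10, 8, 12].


Path A: 9 + 2 = 11
Path B: 5 + 6 + 4 = 15
Path C: 10 + 8 + 12 = 30
Critical path = longest = max(11, 15, 30)
= 30 (Path C)


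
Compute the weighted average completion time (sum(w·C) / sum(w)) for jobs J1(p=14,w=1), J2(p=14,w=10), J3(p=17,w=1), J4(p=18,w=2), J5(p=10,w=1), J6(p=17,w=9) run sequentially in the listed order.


Completion times:
  J1: C=14, w×C=1×14=14
  J2: C=28, w×C=10×28=280
  J3: C=45, w×C=1×45=45
  J4: C=63, w×C=2×63=126
  J5: C=73, w×C=1×73=73
  J6: C=90, w×C=9×90=810
Sum w×C = 1348
Sum w = 24
Weighted avg = 1348/24
= 56.17


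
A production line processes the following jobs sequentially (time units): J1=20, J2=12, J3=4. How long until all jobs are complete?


Sequential makespan: sum all processing times
= 20 + 12 + 4
= 36 time units


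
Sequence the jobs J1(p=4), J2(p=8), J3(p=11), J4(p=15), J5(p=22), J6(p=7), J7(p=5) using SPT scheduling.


SPT: sort by shortest processing time
  J1: p=4
  J7: p=5
  J6: p=7
  J2: p=8
  J3: p=11
  J4: p=15
  J5: p=22
Order: J1 → J7 → J6 → J2 → J3 → J4 → J5


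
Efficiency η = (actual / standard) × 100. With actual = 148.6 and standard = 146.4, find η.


Efficiency = (actual / standard) × 100
= (148.6 / 146.4) × 100
= 101.5%


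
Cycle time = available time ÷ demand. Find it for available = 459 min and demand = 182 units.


Cycle time = available time / demand
= 459 / 182
= 2.52 min/unit


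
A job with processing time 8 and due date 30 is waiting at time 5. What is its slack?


Slack = due - current_time - processing
= 30 - 5 - 8
= 17


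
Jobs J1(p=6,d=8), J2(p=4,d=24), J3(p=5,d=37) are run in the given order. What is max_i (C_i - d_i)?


Lateness per job (L = C - d):
  J1: C=6, d=8, L=-2
  J2: C=10, d=24, L=-14
  J3: C=15, d=37, L=-22
Lmax = max(-2, -14, -22)
= -2


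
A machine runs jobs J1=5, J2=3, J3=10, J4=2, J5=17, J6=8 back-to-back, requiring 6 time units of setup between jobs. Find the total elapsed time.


Makespan = Σ processing + (n-1) × setup
= (5 + 3 + 10 + 2 + 17 + 8) + (6-1)×6
= 45 + 30
= 75 time units


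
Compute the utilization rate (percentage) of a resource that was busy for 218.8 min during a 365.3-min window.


Utilization = busy / total × 100
= 218.8 / 365.3 × 100
= 59.9%


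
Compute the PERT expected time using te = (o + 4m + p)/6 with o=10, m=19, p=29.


te = (o + 4m + p) / 6
= (10 + 4×19 + 29) / 6
= (10 + 76 + 29) / 6
= 115 / 6
= 19.17


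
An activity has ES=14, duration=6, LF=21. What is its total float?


EF = ES + duration = 14 + 6 = 20
LS = LF - duration = 21 - 6 = 15
Total Float = LF - EF = 21 - 20
(or LS - ES = 15 - 14)
= 1


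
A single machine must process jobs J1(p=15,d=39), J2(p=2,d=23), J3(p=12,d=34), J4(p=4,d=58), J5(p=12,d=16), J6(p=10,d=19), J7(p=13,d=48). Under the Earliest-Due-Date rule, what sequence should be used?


EDD: sort by earliest due date
  J5: d=16, p=12
  J6: d=19, p=10
  J2: d=23, p=2
  J3: d=34, p=12
  J1: d=39, p=15
  J7: d=48, p=13
  J4: d=58, p=4
Order: J5 → J6 → J2 → J3 → J1 → J7 → J4


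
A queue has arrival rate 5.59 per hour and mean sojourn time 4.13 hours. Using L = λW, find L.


Little's law: L = λ × W
= 5.59 × 4.13
= 23.09


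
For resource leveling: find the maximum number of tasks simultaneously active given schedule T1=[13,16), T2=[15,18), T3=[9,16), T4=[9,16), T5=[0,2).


Check each time point for overlaps:
  t=15: 4 tasks active (T1, T2, T3, T4)
Max concurrent = 4


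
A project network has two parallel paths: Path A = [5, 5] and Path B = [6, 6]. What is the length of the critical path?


Path A: 5 + 5 = 10
Path B: 6 + 6 = 12
Critical path = longest = max(10, 12)
= 12 (Path B)


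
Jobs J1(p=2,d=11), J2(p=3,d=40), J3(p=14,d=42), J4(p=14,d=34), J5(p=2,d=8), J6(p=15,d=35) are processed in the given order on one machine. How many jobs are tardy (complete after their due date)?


Completion vs due date:
  J1: C=2, d=11 → on time
  J2: C=5, d=40 → on time
  J3: C=19, d=42 → on time
  J4: C=33, d=34 → on time
  J5: C=35, d=8 → TARDY
  J6: C=50, d=35 → TARDY
Tardy jobs: J5, J6
Count = 2


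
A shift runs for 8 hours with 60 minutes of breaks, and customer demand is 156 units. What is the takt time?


Available = 8×60 - 60 = 420 min
Takt time = 420 / 156
= 2.69 min/unit


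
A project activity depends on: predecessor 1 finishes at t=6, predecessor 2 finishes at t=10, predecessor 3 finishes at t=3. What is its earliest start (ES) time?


ES = max of all predecessor completion times
Predecessors: [6, 10, 3]
ES = max(6, 10, 3)
= 10


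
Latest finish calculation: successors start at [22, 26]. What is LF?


LF = min of all successor start times
Successors start at: [22, 26]
LF = min(22, 26)
= 22


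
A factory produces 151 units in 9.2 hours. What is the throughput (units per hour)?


Throughput = units / time
= 151 / 9.2
= 16.4 units/hour


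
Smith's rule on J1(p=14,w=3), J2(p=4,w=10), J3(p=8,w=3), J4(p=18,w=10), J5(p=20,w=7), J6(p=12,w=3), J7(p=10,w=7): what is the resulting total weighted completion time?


WSPT order (by p/w): J2 → J7 → J4 → J3 → J5 → J6 → J1
  J2: C=4, w·C=10×4=40
  J7: C=14, w·C=7×14=98
  J4: C=32, w·C=10×32=320
  J3: C=40, w·C=3×40=120
  J5: C=60, w·C=7×60=420
  J6: C=72, w·C=3×72=216
  J1: C=86, w·C=3×86=258
Σ w·C = 1472
= 1472


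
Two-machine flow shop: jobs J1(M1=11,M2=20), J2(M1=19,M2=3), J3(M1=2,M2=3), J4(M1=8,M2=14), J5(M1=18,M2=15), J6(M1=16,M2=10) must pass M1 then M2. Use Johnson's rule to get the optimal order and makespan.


Johnson's rule:
Group 1 (M1≤M2, sort by M1): ['J3', 'J4', 'J1']
Group 2 (M1>M2, sort desc M2): ['J5', 'J6', 'J2']
Sequence: J3 → J4 → J1 → J5 → J6 → J2
Makespan calculation:
  J3: M1 done=2, M2 done=5
  J4: M1 done=10, M2 done=24
  J1: M1 done=21, M2 done=44
  J5: M1 done=39, M2 done=59
  J6: M1 done=55, M2 done=69
  J2: M1 done=74, M2 done=77
= Sequence: J3 → J4 → J1 → J5 → J6 → J2, Makespan: 77


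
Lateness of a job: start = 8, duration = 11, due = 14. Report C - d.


Completion = 8 + 11 = 19
Lateness = C - d = 19 - 14
= 5


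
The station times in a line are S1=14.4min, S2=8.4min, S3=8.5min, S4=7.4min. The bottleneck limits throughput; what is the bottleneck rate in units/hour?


Bottleneck = longest station time
Station times: [14.4, 8.4, 8.5, 7.4]
Max = 14.4 min
Rate = 60 / 14.4
= 4.17 units/hour (bottleneck: 14.4min)


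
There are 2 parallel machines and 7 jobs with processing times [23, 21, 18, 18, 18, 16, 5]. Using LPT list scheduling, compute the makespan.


Jobs (LPT sorted): [23, 21, 18, 18, 18, 16, 5]
Machines: 2
  J=23 → Machine 1 (load: 0+23=23)
  J=21 → Machine 2 (load: 0+21=21)
  J=18 → Machine 2 (load: 21+18=39)
  J=18 → Machine 1 (load: 23+18=41)
  J=18 → Machine 2 (load: 39+18=57)
  J=16 → Machine 1 (load: 41+16=57)
  J=5 → Machine 1 (load: 57+5=62)
Machine loads: [62, 57]
Makespan = max = 62 time units


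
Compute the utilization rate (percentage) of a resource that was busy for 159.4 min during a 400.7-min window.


Utilization = busy / total × 100
= 159.4 / 400.7 × 100
= 39.8%


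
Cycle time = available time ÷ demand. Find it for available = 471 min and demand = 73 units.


Cycle time = available time / demand
= 471 / 73
= 6.45 min/unit


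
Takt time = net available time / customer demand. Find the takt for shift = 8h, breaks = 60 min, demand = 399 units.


Available = 8×60 - 60 = 420 min
Takt time = 420 / 399
= 1.05 min/unit


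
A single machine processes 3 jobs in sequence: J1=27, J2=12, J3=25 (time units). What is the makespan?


Sequential makespan: sum all processing times
= 27 + 12 + 25
= 64 time units


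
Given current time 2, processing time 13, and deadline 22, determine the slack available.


Slack = due - current_time - processing
= 22 - 2 - 13
= 7


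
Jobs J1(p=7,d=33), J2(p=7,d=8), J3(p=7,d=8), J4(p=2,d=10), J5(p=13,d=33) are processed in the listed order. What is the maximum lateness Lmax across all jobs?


Lateness per job (L = C - d):
  J1: C=7, d=33, L=-26
  J2: C=14, d=8, L=6
  J3: C=21, d=8, L=13
  J4: C=23, d=10, L=13
  J5: C=36, d=33, L=3
Lmax = max(-26, 6, 13, 13, 3)
= 13


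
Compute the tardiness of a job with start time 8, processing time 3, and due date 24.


Completion = start + processing = 8 + 3 = 11
Tardiness = max(0, C - d) = max(0, 11 - 24)
= max(0, -13)
= 0


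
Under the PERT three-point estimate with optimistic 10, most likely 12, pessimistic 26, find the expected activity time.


te = (o + 4m + p) / 6
= (10 + 4×12 + 26) / 6
= (10 + 48 + 26) / 6
= 84 / 6
= 14.00


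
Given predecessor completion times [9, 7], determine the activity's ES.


ES = max of all predecessor completion times
Predecessors: [9, 7]
ES = max(9, 7)
= 9


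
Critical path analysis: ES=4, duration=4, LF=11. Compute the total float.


EF = ES + duration = 4 + 4 = 8
LS = LF - duration = 11 - 4 = 7
Total Float = LF - EF = 11 - 8
(or LS - ES = 7 - 4)
= 3


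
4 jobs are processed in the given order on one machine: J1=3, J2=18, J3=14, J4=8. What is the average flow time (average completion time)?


Completion times:
  J1: completes at 3
  J2: completes at 21
  J3: completes at 35
  J4: completes at 43
Sum = 102
Average = 102/4
= 25.50


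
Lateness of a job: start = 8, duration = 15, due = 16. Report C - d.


Completion = 8 + 15 = 23
Lateness = C - d = 23 - 16
= 7


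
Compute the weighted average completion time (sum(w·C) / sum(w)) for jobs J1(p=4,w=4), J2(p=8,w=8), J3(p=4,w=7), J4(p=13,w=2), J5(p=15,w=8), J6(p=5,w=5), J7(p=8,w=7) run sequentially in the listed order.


Completion times:
  J1: C=4, w×C=4×4=16
  J2: C=12, w×C=8×12=96
  J3: C=16, w×C=7×16=112
  J4: C=29, w×C=2×29=58
  J5: C=44, w×C=8×44=352
  J6: C=49, w×C=5×49=245
  J7: C=57, w×C=7×57=399
Sum w×C = 1278
Sum w = 41
Weighted avg = 1278/41
= 31.17


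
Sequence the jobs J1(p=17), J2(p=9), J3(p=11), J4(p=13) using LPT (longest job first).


LPT: sort by longest processing time first
  J1: p=17
  J4: p=13
  J3: p=11
  J2: p=9
Order: J1 → J4 → J3 → J2


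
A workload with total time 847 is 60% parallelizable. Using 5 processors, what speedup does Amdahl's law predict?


Amdahl's law: T_p = T × ((1-p) + p/N)
= 847 × ((1-0.6) + 0.6/5)
= 847 × (0.40 + 0.1200)
= 847 × 0.5200
= 440.44
Speedup = 847/440.44
= 1.92×


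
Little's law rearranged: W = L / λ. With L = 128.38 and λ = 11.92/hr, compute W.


Little's law: L = λW → W = L / λ
= 128.38 / 11.92
= 10.77 hours


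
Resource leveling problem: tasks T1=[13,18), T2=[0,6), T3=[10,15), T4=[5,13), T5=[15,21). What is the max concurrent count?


Check each time point for overlaps:
  t=5: 2 tasks active (T2, T4)
Max concurrent = 2


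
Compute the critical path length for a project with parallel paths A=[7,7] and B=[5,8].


Path A: 7 + 7 = 14
Path B: 5 + 8 = 13
Critical path = longest = max(14, 13)
= 14 (Path A)


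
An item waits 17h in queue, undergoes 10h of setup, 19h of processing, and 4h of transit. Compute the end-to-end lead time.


Lead time = queue + setup + processing + transit
= 17 + 10 + 19 + 4
= 50 hours


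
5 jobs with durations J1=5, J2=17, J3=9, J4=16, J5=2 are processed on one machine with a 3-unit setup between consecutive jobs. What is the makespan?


Makespan = Σ processing + (n-1) × setup
= (5 + 17 + 9 + 16 + 2) + (5-1)×3
= 49 + 12
= 61 time units


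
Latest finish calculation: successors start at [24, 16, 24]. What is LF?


LF = min of all successor start times
Successors start at: [24, 16, 24]
LF = min(24, 16, 24)
= 16


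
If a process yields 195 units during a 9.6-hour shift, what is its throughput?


Throughput = units / time
= 195 / 9.6
= 20.3 units/hour


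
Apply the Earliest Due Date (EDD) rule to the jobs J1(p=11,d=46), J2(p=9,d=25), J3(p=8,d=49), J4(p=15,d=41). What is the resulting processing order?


EDD: sort by earliest due date
  J2: d=25, p=9
  J4: d=41, p=15
  J1: d=46, p=11
  J3: d=49, p=8
Order: J2 → J4 → J1 → J3


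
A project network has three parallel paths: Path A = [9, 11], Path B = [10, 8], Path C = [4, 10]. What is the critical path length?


Path A: 9 + 11 = 20
Path B: 10 + 8 = 18
Path C: 4 + 10 = 14
Critical path = longest = max(20, 18, 14)
= 20 (Path A)


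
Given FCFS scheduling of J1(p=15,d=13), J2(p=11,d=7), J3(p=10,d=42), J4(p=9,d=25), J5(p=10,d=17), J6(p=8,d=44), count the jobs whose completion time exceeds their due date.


Completion vs due date:
  J1: C=15, d=13 → TARDY
  J2: C=26, d=7 → TARDY
  J3: C=36, d=42 → on time
  J4: C=45, d=25 → TARDY
  J5: C=55, d=17 → TARDY
  J6: C=63, d=44 → TARDY
Tardy jobs: J1, J2, J4, J5, J6
Count = 5


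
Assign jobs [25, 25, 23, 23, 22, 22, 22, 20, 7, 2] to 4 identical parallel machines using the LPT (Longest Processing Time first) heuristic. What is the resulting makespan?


Jobs (LPT sorted): [25, 25, 23, 23, 22, 22, 22, 20, 7, 2]
Machines: 4
  J=25 → Machine 1 (load: 0+25=25)
  J=25 → Machine 2 (load: 0+25=25)
  J=23 → Machine 3 (load: 0+23=23)
  J=23 → Machine 4 (load: 0+23=23)
  J=22 → Machine 3 (load: 23+22=45)
  J=22 → Machine 4 (load: 23+22=45)
  J=22 → Machine 1 (load: 25+22=47)
  J=20 → Machine 2 (load: 25+20=45)
  J=7 → Machine 2 (load: 45+7=52)
  J=2 → Machine 3 (load: 45+2=47)
Machine loads: [47, 52, 47, 45]
Makespan = max = 52 time units


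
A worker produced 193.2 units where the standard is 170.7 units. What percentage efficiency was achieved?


Efficiency = (actual / standard) × 100
= (193.2 / 170.7) × 100
= 113.2%


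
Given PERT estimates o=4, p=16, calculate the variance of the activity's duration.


σ² = ((p - o) / 6)² = (p - o)² / 36
= (16 - 4)² / 36
= 12² / 36
= 144 / 36
= 4.0000


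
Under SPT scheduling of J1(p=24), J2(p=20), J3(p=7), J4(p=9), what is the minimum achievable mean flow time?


SPT order: J3 → J4 → J2 → J1
Completion times:
  J3: C=7
  J4: C=16
  J2: C=36
  J1: C=60
Sum = 119, n = 4
Mean flow = 119/4
= 29.75


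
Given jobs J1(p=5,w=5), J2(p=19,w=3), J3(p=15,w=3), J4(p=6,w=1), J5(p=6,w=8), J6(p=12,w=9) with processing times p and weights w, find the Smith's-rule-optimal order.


WSPT (Smith's rule): sort by p/w ascending
  J5: p/w = 6/8 = 0.750
  J1: p/w = 5/5 = 1.000
  J6: p/w = 12/9 = 1.333
  J3: p/w = 15/3 = 5.000
  J4: p/w = 6/1 = 6.000
  J2: p/w = 19/3 = 6.333
Order: J5 → J1 → J6 → J3 → J4 → J2


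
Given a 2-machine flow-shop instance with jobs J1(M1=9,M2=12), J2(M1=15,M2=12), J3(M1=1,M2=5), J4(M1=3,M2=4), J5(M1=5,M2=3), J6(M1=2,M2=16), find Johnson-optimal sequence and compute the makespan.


Johnson's rule:
Group 1 (M1≤M2, sort by M1): ['J3', 'J6', 'J4', 'J1']
Group 2 (M1>M2, sort desc M2): ['J2', 'J5']
Sequence: J3 → J6 → J4 → J1 → J2 → J5
Makespan calculation:
  J3: M1 done=1, M2 done=6
  J6: M1 done=3, M2 done=22
  J4: M1 done=6, M2 done=26
  J1: M1 done=15, M2 done=38
  J2: M1 done=30, M2 done=50
  J5: M1 done=35, M2 done=53
= Sequence: J3 → J6 → J4 → J1 → J2 → J5, Makespan: 53


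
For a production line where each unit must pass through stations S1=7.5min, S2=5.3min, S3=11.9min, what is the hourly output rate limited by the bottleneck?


Bottleneck = longest station time
Station times: [7.5, 5.3, 11.9]
Max = 11.9 min
Rate = 60 / 11.9
= 5.04 units/hour (bottleneck: 11.9min)


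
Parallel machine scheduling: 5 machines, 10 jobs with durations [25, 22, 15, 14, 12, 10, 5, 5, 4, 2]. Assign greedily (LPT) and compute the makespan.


Jobs (LPT sorted): [25, 22, 15, 14, 12, 10, 5, 5, 4, 2]
Machines: 5
  J=25 → Machine 1 (load: 0+25=25)
  J=22 → Machine 2 (load: 0+22=22)
  J=15 → Machine 3 (load: 0+15=15)
  J=14 → Machine 4 (load: 0+14=14)
  J=12 → Machine 5 (load: 0+12=12)
  J=10 → Machine 5 (load: 12+10=22)
  J=5 → Machine 4 (load: 14+5=19)
  J=5 → Machine 3 (load: 15+5=20)
  J=4 → Machine 4 (load: 19+4=23)
  J=2 → Machine 3 (load: 20+2=22)
Machine loads: [25, 22, 22, 23, 22]
Makespan = max = 25 time units


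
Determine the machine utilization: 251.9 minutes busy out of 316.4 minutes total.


Utilization = busy / total × 100
= 251.9 / 316.4 × 100
= 79.6%


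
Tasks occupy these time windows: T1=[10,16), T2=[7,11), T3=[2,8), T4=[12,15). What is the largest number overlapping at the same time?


Check each time point for overlaps:
  t=7: 2 tasks active (T2, T3)
Max concurrent = 2


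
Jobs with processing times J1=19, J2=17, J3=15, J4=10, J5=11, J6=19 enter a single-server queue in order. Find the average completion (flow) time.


Completion times:
  J1: completes at 19
  J2: completes at 36
  J3: completes at 51
  J4: completes at 61
  J5: completes at 72
  J6: completes at 91
Sum = 330
Average = 330/6
= 55.00


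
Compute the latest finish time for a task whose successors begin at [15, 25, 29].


LF = min of all successor start times
Successors start at: [15, 25, 29]
LF = min(15, 25, 29)
= 15


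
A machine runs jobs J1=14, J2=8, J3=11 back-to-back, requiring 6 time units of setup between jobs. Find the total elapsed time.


Makespan = Σ processing + (n-1) × setup
= (14 + 8 + 11) + (3-1)×6
= 33 + 12
= 45 time units


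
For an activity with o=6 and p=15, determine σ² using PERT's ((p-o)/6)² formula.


σ² = ((p - o) / 6)² = (p - o)² / 36
= (15 - 6)² / 36
= 9² / 36
= 81 / 36
= 2.2500


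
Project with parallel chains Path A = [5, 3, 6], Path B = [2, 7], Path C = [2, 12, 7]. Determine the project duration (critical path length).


Path A: 5 + 3 + 6 = 14
Path B: 2 + 7 = 9
Path C: 2 + 12 + 7 = 21
Critical path = longest = max(14, 9, 21)
= 21 (Path C)


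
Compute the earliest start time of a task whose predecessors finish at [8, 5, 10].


ES = max of all predecessor completion times
Predecessors: [8, 5, 10]
ES = max(8, 5, 10)
= 10


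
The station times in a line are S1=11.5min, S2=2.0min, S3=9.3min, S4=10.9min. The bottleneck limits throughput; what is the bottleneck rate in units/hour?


Bottleneck = longest station time
Station times: [11.5, 2.0, 9.3, 10.9]
Max = 11.5 min
Rate = 60 / 11.5
= 5.22 units/hour (bottleneck: 11.5min)


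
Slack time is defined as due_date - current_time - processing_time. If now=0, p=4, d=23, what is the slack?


Slack = due - current_time - processing
= 23 - 0 - 4
= 19


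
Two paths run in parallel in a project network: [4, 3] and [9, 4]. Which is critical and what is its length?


Path A: 4 + 3 = 7
Path B: 9 + 4 = 13
Critical path = longest = max(7, 13)
= 13 (Path B)


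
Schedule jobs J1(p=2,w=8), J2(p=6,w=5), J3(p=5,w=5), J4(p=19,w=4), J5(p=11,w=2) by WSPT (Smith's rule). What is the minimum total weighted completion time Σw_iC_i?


WSPT order (by p/w): J1 → J3 → J2 → J4 → J5
  J1: C=2, w·C=8×2=16
  J3: C=7, w·C=5×7=35
  J2: C=13, w·C=5×13=65
  J4: C=32, w·C=4×32=128
  J5: C=43, w·C=2×43=86
Σ w·C = 330
= 330


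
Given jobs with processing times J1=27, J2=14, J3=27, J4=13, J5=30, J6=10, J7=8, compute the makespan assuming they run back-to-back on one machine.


Sequential makespan: sum all processing times
= 27 + 14 + 27 + 13 + 30 + 10 + 8
= 129 time units


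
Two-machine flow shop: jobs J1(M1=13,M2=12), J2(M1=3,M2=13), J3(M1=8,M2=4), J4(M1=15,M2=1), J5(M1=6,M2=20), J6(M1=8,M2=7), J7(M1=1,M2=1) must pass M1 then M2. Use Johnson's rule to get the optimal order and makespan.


Johnson's rule:
Group 1 (M1≤M2, sort by M1): ['J7', 'J2', 'J5']
Group 2 (M1>M2, sort desc M2): ['J1', 'J6', 'J3', 'J4']
Sequence: J7 → J2 → J5 → J1 → J6 → J3 → J4
Makespan calculation:
  J7: M1 done=1, M2 done=2
  J2: M1 done=4, M2 done=17
  J5: M1 done=10, M2 done=37
  J1: M1 done=23, M2 done=49
  J6: M1 done=31, M2 done=56
  J3: M1 done=39, M2 done=60
  J4: M1 done=54, M2 done=61
= Sequence: J7 → J2 → J5 → J1 → J6 → J3 → J4, Makespan: 61


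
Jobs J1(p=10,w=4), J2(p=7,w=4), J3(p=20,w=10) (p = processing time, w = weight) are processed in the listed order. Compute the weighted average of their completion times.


Completion times:
  J1: C=10, w×C=4×10=40
  J2: C=17, w×C=4×17=68
  J3: C=37, w×C=10×37=370
Sum w×C = 478
Sum w = 18
Weighted avg = 478/18
= 26.56


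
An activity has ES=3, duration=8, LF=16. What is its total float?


EF = ES + duration = 3 + 8 = 11
LS = LF - duration = 16 - 8 = 8
Total Float = LF - EF = 16 - 11
(or LS - ES = 8 - 3)
= 5


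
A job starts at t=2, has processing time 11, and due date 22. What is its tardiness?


Completion = start + processing = 2 + 11 = 13
Tardiness = max(0, C - d) = max(0, 13 - 22)
= max(0, -9)
= 0


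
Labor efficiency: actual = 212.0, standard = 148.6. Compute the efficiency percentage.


Efficiency = (actual / standard) × 100
= (212.0 / 148.6) × 100
= 142.7%


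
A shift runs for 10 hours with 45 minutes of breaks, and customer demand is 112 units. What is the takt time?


Available = 10×60 - 45 = 555 min
Takt time = 555 / 112
= 4.96 min/unit


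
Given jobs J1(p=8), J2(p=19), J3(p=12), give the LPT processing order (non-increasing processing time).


LPT: sort by longest processing time first
  J2: p=19
  J3: p=12
  J1: p=8
Order: J2 → J3 → J1


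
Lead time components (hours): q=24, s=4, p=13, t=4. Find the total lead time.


Lead time = queue + setup + processing + transit
= 24 + 4 + 13 + 4
= 45 hours


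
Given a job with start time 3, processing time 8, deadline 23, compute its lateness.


Completion = 3 + 8 = 11
Lateness = C - d = 11 - 23
= -12


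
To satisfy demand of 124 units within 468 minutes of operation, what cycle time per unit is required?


Cycle time = available time / demand
= 468 / 124
= 3.77 min/unit


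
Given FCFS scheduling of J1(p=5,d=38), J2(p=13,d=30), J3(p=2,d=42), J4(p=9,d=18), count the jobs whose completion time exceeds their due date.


Completion vs due date:
  J1: C=5, d=38 → on time
  J2: C=18, d=30 → on time
  J3: C=20, d=42 → on time
  J4: C=29, d=18 → TARDY
Tardy jobs: J4
Count = 1


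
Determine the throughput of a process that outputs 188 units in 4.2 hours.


Throughput = units / time
= 188 / 4.2
= 44.8 units/hour


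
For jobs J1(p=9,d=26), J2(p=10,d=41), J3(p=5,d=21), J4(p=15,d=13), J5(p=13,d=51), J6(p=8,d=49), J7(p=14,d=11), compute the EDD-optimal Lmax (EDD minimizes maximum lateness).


EDD order: J7 → J4 → J3 → J1 → J2 → J6 → J5
Completion and lateness:
  J7: C=14, d=11, L=14-11=3
  J4: C=29, d=13, L=29-13=16
  J3: C=34, d=21, L=34-21=13
  J1: C=43, d=26, L=43-26=17
  J2: C=53, d=41, L=53-41=12
  J6: C=61, d=49, L=61-49=12
  J5: C=74, d=51, L=74-51=23
Lmax = max(3, 16, 13, 17, 12, 12, 23)
= 23


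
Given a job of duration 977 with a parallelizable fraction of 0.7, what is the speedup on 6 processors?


Amdahl's law: T_p = T × ((1-p) + p/N)
= 977 × ((1-0.7) + 0.7/6)
= 977 × (0.30 + 0.1167)
= 977 × 0.4167
= 407.08
Speedup = 977/407.08
= 2.40×


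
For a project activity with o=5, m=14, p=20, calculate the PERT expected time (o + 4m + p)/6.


te = (o + 4m + p) / 6
= (5 + 4×14 + 20) / 6
= (5 + 56 + 20) / 6
= 81 / 6
= 13.50


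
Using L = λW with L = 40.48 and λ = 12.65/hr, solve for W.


Little's law: L = λW → W = L / λ
= 40.48 / 12.65
= 3.20 hours


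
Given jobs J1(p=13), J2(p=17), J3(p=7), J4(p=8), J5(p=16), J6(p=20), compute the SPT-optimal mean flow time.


SPT order: J3 → J4 → J1 → J5 → J2 → J6
Completion times:
  J3: C=7
  J4: C=15
  J1: C=28
  J5: C=44
  J2: C=61
  J6: C=81
Sum = 236, n = 6
Mean flow = 236/6
= 39.33


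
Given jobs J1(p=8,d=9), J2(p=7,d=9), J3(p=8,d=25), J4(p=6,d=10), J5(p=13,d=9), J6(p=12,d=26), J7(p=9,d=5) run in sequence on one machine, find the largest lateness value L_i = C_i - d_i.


Lateness per job (L = C - d):
  J1: C=8, d=9, L=-1
  J2: C=15, d=9, L=6
  J3: C=23, d=25, L=-2
  J4: C=29, d=10, L=19
  J5: C=42, d=9, L=33
  J6: C=54, d=26, L=28
  J7: C=63, d=5, L=58
Lmax = max(-1, 6, -2, 19, 33, 28, 58)
= 58


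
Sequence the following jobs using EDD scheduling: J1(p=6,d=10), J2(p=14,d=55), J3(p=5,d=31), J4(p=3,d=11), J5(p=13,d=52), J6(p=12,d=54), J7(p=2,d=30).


EDD: sort by earliest due date
  J1: d=10, p=6
  J4: d=11, p=3
  J7: d=30, p=2
  J3: d=31, p=5
  J5: d=52, p=13
  J6: d=54, p=12
  J2: d=55, p=14
Order: J1 → J4 → J7 → J3 → J5 → J6 → J2


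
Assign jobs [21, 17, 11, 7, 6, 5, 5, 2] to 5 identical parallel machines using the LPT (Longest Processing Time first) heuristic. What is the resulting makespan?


Jobs (LPT sorted): [21, 17, 11, 7, 6, 5, 5, 2]
Machines: 5
  J=21 → Machine 1 (load: 0+21=21)
  J=17 → Machine 2 (load: 0+17=17)
  J=11 → Machine 3 (load: 0+11=11)
  J=7 → Machine 4 (load: 0+7=7)
  J=6 → Machine 5 (load: 0+6=6)
  J=5 → Machine 5 (load: 6+5=11)
  J=5 → Machine 4 (load: 7+5=12)
  J=2 → Machine 3 (load: 11+2=13)
Machine loads: [21, 17, 13, 12, 11]
Makespan = max = 21 time units


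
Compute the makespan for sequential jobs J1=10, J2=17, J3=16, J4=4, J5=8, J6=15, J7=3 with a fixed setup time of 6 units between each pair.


Makespan = Σ processing + (n-1) × setup
= (10 + 17 + 16 + 4 + 8 + 15 + 3) + (7-1)×6
= 73 + 36
= 109 time units


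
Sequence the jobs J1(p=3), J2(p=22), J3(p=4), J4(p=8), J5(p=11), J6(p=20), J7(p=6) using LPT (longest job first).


LPT: sort by longest processing time first
  J2: p=22
  J6: p=20
  J5: p=11
  J4: p=8
  J7: p=6
  J3: p=4
  J1: p=3
Order: J2 → J6 → J5 → J4 → J7 → J3 → J1


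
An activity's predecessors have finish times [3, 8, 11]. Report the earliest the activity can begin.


ES = max of all predecessor completion times
Predecessors: [3, 8, 11]
ES = max(3, 8, 11)
= 11


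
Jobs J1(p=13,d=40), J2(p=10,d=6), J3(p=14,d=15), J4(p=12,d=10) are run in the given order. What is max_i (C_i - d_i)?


Lateness per job (L = C - d):
  J1: C=13, d=40, L=-27
  J2: C=23, d=6, L=17
  J3: C=37, d=15, L=22
  J4: C=49, d=10, L=39
Lmax = max(-27, 17, 22, 39)
= 39


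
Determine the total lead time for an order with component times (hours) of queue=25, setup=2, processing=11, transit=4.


Lead time = queue + setup + processing + transit
= 25 + 2 + 11 + 4
= 42 hours


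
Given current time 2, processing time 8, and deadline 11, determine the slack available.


Slack = due - current_time - processing
= 11 - 2 - 8
= 1


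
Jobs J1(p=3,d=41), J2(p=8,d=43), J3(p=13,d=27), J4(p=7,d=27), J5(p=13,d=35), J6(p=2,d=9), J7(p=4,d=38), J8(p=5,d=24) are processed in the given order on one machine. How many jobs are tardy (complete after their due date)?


Completion vs due date:
  J1: C=3, d=41 → on time
  J2: C=11, d=43 → on time
  J3: C=24, d=27 → on time
  J4: C=31, d=27 → TARDY
  J5: C=44, d=35 → TARDY
  J6: C=46, d=9 → TARDY
  J7: C=50, d=38 → TARDY
  J8: C=55, d=24 → TARDY
Tardy jobs: J4, J5, J6, J7, J8
Count = 5


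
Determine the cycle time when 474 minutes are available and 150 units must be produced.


Cycle time = available time / demand
= 474 / 150
= 3.16 min/unit


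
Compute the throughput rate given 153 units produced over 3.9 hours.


Throughput = units / time
= 153 / 3.9
= 39.2 units/hour


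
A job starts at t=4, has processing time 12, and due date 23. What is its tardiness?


Completion = start + processing = 4 + 12 = 16
Tardiness = max(0, C - d) = max(0, 16 - 23)
= max(0, -7)
= 0


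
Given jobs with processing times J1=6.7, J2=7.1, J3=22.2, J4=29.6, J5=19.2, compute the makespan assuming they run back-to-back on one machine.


Sequential makespan: sum all processing times
= 6.7 + 7.1 + 22.2 + 29.6 + 19.2
= 84.8 time units


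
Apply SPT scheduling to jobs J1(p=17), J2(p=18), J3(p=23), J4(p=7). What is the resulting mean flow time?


SPT order: J4 → J1 → J2 → J3
Completion times:
  J4: C=7
  J1: C=24
  J2: C=42
  J3: C=65
Sum = 138, n = 4
Mean flow = 138/4
= 34.50


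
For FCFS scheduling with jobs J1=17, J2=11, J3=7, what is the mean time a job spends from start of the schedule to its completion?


Completion times:
  J1: completes at 17
  J2: completes at 28
  J3: completes at 35
Sum = 80
Average = 80/3
= 26.67


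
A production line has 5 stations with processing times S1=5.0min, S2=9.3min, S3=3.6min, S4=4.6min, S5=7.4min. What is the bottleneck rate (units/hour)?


Bottleneck = longest station time
Station times: [5.0, 9.3, 3.6, 4.6, 7.4]
Max = 9.3 min
Rate = 60 / 9.3
= 6.45 units/hour (bottleneck: 9.3min)


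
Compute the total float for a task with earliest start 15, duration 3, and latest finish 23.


EF = ES + duration = 15 + 3 = 18
LS = LF - duration = 23 - 3 = 20
Total Float = LF - EF = 23 - 18
(or LS - ES = 20 - 15)
= 5


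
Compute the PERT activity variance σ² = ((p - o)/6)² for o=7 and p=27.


σ² = ((p - o) / 6)² = (p - o)² / 36
= (27 - 7)² / 36
= 20² / 36
= 400 / 36
= 11.1111


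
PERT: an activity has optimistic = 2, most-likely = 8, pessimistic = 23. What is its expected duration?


te = (o + 4m + p) / 6
= (2 + 4×8 + 23) / 6
= (2 + 32 + 23) / 6
= 57 / 6
= 9.50


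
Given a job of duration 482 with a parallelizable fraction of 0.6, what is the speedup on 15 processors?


Amdahl's law: T_p = T × ((1-p) + p/N)
= 482 × ((1-0.6) + 0.6/15)
= 482 × (0.40 + 0.0400)
= 482 × 0.4400
= 212.08
Speedup = 482/212.08
= 2.27×


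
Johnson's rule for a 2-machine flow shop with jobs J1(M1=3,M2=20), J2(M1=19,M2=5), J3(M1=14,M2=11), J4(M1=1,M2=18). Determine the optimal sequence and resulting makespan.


Johnson's rule:
Group 1 (M1≤M2, sort by M1): ['J4', 'J1']
Group 2 (M1>M2, sort desc M2): ['J3', 'J2']
Sequence: J4 → J1 → J3 → J2
Makespan calculation:
  J4: M1 done=1, M2 done=19
  J1: M1 done=4, M2 done=39
  J3: M1 done=18, M2 done=50
  J2: M1 done=37, M2 done=55
= Sequence: J4 → J1 → J3 → J2, Makespan: 55


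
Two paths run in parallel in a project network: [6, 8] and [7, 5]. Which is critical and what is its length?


Path A: 6 + 8 = 14
Path B: 7 + 5 = 12
Critical path = longest = max(14, 12)
= 14 (Path A)


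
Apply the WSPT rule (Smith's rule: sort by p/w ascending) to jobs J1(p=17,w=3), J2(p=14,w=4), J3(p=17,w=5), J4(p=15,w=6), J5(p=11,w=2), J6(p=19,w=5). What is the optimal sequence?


WSPT (Smith's rule): sort by p/w ascending
  J4: p/w = 15/6 = 2.500
  J3: p/w = 17/5 = 3.400
  J2: p/w = 14/4 = 3.500
  J6: p/w = 19/5 = 3.800
  J5: p/w = 11/2 = 5.500
  J1: p/w = 17/3 = 5.667
Order: J4 → J3 → J2 → J6 → J5 → J1


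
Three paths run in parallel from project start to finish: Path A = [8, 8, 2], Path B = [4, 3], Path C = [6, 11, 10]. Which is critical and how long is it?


Path A: 8 + 8 + 2 = 18
Path B: 4 + 3 = 7
Path C: 6 + 11 + 10 = 27
Critical path = longest = max(18, 7, 27)
= 27 (Path C)


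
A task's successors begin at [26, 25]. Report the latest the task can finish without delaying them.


LF = min of all successor start times
Successors start at: [26, 25]
LF = min(26, 25)
= 25


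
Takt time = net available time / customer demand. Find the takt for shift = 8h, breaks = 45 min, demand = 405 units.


Available = 8×60 - 45 = 435 min
Takt time = 435 / 405
= 1.07 min/unit


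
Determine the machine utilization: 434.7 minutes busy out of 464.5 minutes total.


Utilization = busy / total × 100
= 434.7 / 464.5 × 100
= 93.6%


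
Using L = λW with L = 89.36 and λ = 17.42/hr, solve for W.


Little's law: L = λW → W = L / λ
= 89.36 / 17.42
= 5.13 hours


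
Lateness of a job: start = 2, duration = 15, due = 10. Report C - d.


Completion = 2 + 15 = 17
Lateness = C - d = 17 - 10
= 7


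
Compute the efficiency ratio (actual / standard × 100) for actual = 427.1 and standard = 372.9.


Efficiency = (actual / standard) × 100
= (427.1 / 372.9) × 100
= 114.5%


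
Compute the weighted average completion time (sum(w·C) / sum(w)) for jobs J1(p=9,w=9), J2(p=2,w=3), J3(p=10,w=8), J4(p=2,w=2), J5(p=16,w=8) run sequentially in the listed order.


Completion times:
  J1: C=9, w×C=9×9=81
  J2: C=11, w×C=3×11=33
  J3: C=21, w×C=8×21=168
  J4: C=23, w×C=2×23=46
  J5: C=39, w×C=8×39=312
Sum w×C = 640
Sum w = 30
Weighted avg = 640/30
= 21.33


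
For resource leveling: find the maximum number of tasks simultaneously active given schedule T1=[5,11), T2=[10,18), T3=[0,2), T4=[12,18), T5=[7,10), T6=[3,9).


Check each time point for overlaps:
  t=7: 3 tasks active (T1, T5, T6)
Max concurrent = 3


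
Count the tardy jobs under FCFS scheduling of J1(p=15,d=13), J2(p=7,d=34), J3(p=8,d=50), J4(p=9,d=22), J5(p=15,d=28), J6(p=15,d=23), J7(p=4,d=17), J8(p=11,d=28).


Completion vs due date:
  J1: C=15, d=13 → TARDY
  J2: C=22, d=34 → on time
  J3: C=30, d=50 → on time
  J4: C=39, d=22 → TARDY
  J5: C=54, d=28 → TARDY
  J6: C=69, d=23 → TARDY
  J7: C=73, d=17 → TARDY
  J8: C=84, d=28 → TARDY
Tardy jobs: J1, J4, J5, J6, J7, J8
Count = 6


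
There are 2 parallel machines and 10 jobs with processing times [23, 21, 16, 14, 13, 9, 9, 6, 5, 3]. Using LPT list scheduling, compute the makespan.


Jobs (LPT sorted): [23, 21, 16, 14, 13, 9, 9, 6, 5, 3]
Machines: 2
  J=23 → Machine 1 (load: 0+23=23)
  J=21 → Machine 2 (load: 0+21=21)
  J=16 → Machine 2 (load: 21+16=37)
  J=14 → Machine 1 (load: 23+14=37)
  J=13 → Machine 1 (load: 37+13=50)
  J=9 → Machine 2 (load: 37+9=46)
  J=9 → Machine 2 (load: 46+9=55)
  J=6 → Machine 1 (load: 50+6=56)
  J=5 → Machine 2 (load: 55+5=60)
  J=3 → Machine 1 (load: 56+3=59)
Machine loads: [59, 60]
Makespan = max = 60 time units


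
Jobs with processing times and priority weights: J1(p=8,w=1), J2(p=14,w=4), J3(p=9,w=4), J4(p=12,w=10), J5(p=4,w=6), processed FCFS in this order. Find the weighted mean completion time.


Completion times:
  J1: C=8, w×C=1×8=8
  J2: C=22, w×C=4×22=88
  J3: C=31, w×C=4×31=124
  J4: C=43, w×C=10×43=430
  J5: C=47, w×C=6×47=282
Sum w×C = 932
Sum w = 25
Weighted avg = 932/25
= 37.28


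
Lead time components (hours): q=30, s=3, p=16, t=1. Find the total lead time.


Lead time = queue + setup + processing + transit
= 30 + 3 + 16 + 1
= 50 hours


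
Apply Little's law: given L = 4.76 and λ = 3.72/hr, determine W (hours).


Little's law: L = λW → W = L / λ
= 4.76 / 3.72
= 1.28 hours
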